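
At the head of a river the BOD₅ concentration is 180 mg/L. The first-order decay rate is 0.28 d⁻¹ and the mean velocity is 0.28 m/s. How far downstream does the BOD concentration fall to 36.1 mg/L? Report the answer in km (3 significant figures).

139 km

From C = C₀·e^(−kt), t = ln(C₀/C)/k = ln(180/36.1)/0.28 = 1.607/0.28 = 5.738 d.
Distance = v·t = 0.28 m/s × 4.958e+05 s = 1.388e+05 m = 138.8 km.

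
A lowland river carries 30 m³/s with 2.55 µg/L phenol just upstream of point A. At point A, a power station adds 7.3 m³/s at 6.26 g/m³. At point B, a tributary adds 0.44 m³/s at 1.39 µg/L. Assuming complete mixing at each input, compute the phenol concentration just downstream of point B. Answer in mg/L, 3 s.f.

1.21 mg/L

2.55 µg/L = 0.00255 mg/L.
After input A: C = (30·0.00255 + 7.3·6.26) / 37.3 = 1.227 mg/L.
1.39 µg/L = 0.00139 mg/L.
After input B: C = (37.3·1.227 + 0.44·0.00139) / 37.74 = 1.213 mg/L.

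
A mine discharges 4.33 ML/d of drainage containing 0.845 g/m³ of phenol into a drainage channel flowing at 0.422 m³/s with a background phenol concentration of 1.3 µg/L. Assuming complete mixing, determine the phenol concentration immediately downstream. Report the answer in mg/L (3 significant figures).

4.33 ML/d = 0.05012 m³/s.
1.3 µg/L = 0.0013 mg/L.
Flow-weighted mixing gives C = (0.05012·0.845 + 0.422·0.0013) / (0.05012 + 0.422) = 0.0429/0.4721 = 0.09086 mg/L.

0.0909 mg/L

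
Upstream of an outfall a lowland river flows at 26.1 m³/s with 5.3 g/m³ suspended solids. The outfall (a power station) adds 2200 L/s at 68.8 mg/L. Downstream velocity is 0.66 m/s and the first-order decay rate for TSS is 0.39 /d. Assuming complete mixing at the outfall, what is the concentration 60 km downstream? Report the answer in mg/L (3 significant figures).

2200 L/s = 2.2 m³/s.
After complete mixing, C₀ = (2.2·68.8 + 26.1·5.3) / 28.3 = 10.24 mg/L.
Travel time t = 6e+04 m / 0.66 m/s = 9.091e+04 s = 1.052 d.
C = 10.24·exp(−0.39·1.052) = 10.24·0.6634 = 6.791 mg/L.

6.79 mg/L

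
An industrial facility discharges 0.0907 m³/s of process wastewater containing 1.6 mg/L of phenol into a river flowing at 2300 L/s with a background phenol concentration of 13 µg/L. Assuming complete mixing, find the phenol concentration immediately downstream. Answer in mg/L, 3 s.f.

2300 L/s = 2.3 m³/s.
13 µg/L = 0.013 mg/L.
Conservation of mass across the mixing zone: C = (0.0907·1.6 + 2.3·0.013) / (0.0907 + 2.3) = 0.175/2.391 = 0.07321 mg/L.

0.0732 mg/L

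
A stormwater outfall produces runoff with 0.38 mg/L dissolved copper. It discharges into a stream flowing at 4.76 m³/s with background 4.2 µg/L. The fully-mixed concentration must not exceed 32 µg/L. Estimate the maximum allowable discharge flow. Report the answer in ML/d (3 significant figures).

32.9 ML/d

4.2 µg/L = 0.0042 mg/L.
32 µg/L = 0.032 mg/L.
Mass balance at complete mixing: C_std·(Q_w + Q_r) = Q_w·C_e + Q_r·C_b.
Rearranging, Q_w = Q_r·(C_std − C_b)/(C_e − C_std) = 4.76·(0.032 − 0.0042) / (0.38 − 0.032) = 0.3803 m³/s.
= 32.85 ML/d.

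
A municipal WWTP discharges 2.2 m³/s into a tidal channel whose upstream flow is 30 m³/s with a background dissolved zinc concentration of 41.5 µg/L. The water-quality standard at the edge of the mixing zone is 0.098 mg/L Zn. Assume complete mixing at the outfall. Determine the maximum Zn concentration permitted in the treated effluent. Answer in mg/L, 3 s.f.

41.5 µg/L = 0.0415 mg/L.
Mass balance: 0.098·32.2 = 2.2·Cₑ + 30·0.0415.
Cₑ = (3.156 − 1.245) / 2.2 = 0.8685 mg/L.

0.868 mg/L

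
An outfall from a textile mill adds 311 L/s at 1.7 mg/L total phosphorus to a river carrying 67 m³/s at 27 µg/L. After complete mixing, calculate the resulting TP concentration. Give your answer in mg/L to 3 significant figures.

311 L/s = 0.311 m³/s.
27 µg/L = 0.027 mg/L.
By mass balance at complete mixing, C = (0.311·1.7 + 67·0.027) / (0.311 + 67) = 2.338/67.31 = 0.03473 mg/L.

0.0347 mg/L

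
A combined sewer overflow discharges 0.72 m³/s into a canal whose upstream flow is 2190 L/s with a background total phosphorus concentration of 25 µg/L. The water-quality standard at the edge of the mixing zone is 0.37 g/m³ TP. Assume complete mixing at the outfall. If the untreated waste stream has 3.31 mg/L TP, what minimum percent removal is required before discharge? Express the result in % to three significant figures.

2190 L/s = 2.19 m³/s.
25 µg/L = 0.025 mg/L.
Mass balance: 0.37·2.91 = 0.72·Cₑ + 2.19·0.025.
Cₑ = (1.077 − 0.05475) / 0.72 = 1.419 mg/L.
Required removal = 1 − 1.419/3.31 = 57.12 %.

57.1 %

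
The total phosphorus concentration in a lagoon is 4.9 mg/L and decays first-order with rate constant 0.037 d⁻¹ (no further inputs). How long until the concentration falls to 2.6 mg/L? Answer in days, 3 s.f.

17.1 d

t = ln(C₀/C)/k = ln(4.9/2.6)/0.037 = 0.6337/0.037 = 17.13 d.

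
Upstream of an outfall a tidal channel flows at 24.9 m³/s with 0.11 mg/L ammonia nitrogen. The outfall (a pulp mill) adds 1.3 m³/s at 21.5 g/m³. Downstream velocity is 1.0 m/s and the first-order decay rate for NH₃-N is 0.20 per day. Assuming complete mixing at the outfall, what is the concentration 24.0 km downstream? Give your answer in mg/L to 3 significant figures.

After complete mixing, C₀ = (1.3·21.5 + 24.9·0.11) / 26.2 = 1.171 mg/L.
Travel time t = 2.4e+04 m / 1.0 m/s = 2.4e+04 s = 0.2778 d.
C = 1.171·exp(−0.20·0.2778) = 1.171·0.946 = 1.108 mg/L.

1.11 mg/L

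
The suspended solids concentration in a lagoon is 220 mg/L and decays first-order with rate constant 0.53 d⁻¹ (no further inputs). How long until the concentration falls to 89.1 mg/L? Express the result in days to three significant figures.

t = ln(C₀/C)/k = ln(220/89.1)/0.53 = 0.9039/0.53 = 1.705 d.

1.71 d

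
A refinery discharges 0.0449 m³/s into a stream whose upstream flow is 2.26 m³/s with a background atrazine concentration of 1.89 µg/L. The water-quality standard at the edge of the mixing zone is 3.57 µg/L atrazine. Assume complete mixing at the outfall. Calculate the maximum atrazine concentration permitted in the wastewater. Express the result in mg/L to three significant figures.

0.0881 mg/L

1.89 µg/L = 0.00189 mg/L.
3.57 µg/L = 0.00357 mg/L.
Mass balance: 0.00357·2.305 = 0.0449·Cₑ + 2.26·0.00189.
Cₑ = (0.008228 − 0.004271) / 0.0449 = 0.08813 mg/L.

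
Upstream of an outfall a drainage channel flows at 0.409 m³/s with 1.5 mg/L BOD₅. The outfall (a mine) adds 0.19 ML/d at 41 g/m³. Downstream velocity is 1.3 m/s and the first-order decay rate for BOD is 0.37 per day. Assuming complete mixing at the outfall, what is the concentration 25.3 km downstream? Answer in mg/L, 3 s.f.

0.19 ML/d = 0.002199 m³/s.
After complete mixing, C₀ = (0.002199·41 + 0.409·1.5) / 0.4112 = 1.711 mg/L.
Travel time t = 2.53e+04 m / 1.3 m/s = 1.946e+04 s = 0.2252 d.
C = 1.711·exp(−0.37·0.2252) = 1.711·0.92 = 1.574 mg/L.

1.57 mg/L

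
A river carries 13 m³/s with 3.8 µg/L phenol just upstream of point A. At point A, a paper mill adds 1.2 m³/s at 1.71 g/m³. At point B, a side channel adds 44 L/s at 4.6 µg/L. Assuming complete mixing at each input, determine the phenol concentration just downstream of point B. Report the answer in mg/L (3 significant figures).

0.148 mg/L

3.8 µg/L = 0.0038 mg/L.
After input A: C = (13·0.0038 + 1.2·1.71) / 14.2 = 0.148 mg/L.
44 L/s = 0.044 m³/s.
4.6 µg/L = 0.0046 mg/L.
After input B: C = (14.2·0.148 + 0.044·0.0046) / 14.24 = 0.1475 mg/L.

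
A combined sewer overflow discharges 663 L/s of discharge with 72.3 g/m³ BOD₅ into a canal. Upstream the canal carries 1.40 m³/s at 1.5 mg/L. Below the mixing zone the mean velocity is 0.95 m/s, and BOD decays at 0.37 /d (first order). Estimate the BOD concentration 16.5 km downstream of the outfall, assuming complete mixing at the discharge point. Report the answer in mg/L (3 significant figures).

22.5 mg/L

663 L/s = 0.663 m³/s.
After complete mixing, C₀ = (0.663·72.3 + 1.4·1.5) / 2.063 = 24.25 mg/L.
Travel time t = 1.65e+04 m / 0.95 m/s = 1.737e+04 s = 0.201 d.
C = 24.25·exp(−0.37·0.201) = 24.25·0.9283 = 22.51 mg/L.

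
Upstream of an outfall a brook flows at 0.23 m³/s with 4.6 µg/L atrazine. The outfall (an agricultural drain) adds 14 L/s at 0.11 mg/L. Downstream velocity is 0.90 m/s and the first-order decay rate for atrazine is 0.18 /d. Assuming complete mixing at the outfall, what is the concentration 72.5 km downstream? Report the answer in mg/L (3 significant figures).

0.00900 mg/L

14 L/s = 0.014 m³/s.
4.6 µg/L = 0.0046 mg/L.
After complete mixing, C₀ = (0.014·0.11 + 0.23·0.0046) / 0.244 = 0.01065 mg/L.
Travel time t = 7.25e+04 m / 0.90 m/s = 8.056e+04 s = 0.9324 d.
C = 0.01065·exp(−0.18·0.9324) = 0.01065·0.8455 = 0.009003 mg/L.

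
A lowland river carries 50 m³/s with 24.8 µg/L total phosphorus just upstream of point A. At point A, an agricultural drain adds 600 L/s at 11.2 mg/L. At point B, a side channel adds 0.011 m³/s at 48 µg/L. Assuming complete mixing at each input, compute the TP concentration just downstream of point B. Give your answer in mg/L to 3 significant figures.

0.157 mg/L

24.8 µg/L = 0.0248 mg/L.
600 L/s = 0.6 m³/s.
After input A: C = (50·0.0248 + 0.6·11.2) / 50.6 = 0.1573 mg/L.
48 µg/L = 0.048 mg/L.
After input B: C = (50.6·0.1573 + 0.011·0.048) / 50.61 = 0.1573 mg/L.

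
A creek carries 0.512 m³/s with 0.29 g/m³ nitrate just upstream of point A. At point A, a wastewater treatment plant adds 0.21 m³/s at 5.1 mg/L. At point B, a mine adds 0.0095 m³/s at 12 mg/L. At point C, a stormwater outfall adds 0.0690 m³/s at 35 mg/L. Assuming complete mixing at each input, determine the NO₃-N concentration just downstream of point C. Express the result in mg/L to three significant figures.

4.68 mg/L

After input A: C = (0.512·0.29 + 0.21·5.1) / 0.722 = 1.689 mg/L.
After input B: C = (0.722·1.689 + 0.0095·12) / 0.7315 = 1.823 mg/L.
After input C: C = (0.7315·1.823 + 0.069·35) / 0.8005 = 4.683 mg/L.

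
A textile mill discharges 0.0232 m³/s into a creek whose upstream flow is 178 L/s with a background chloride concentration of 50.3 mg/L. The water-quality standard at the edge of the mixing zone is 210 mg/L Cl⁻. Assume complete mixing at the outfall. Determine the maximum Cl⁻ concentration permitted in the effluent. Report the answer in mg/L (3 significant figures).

178 L/s = 0.178 m³/s.
Mass balance: 210·0.2012 = 0.0232·Cₑ + 0.178·50.3.
Cₑ = (42.25 − 8.953) / 0.0232 = 1435 mg/L.

1440 mg/L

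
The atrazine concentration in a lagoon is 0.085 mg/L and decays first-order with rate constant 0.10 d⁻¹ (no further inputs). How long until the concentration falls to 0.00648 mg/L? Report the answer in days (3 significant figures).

t = ln(C₀/C)/k = ln(0.085/0.00648)/0.10 = 2.574/0.10 = 25.74 d.

25.7 d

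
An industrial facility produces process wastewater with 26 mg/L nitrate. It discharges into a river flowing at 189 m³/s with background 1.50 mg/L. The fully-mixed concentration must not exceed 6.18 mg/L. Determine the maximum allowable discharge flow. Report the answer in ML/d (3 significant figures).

Mass balance at complete mixing: C_std·(Q_w + Q_r) = Q_w·C_e + Q_r·C_b.
Rearranging, Q_w = Q_r·(C_std − C_b)/(C_e − C_std) = 189·(6.18 − 1.5) / (26 − 6.18) = 44.63 m³/s.
= 3856 ML/d.

3860 ML/d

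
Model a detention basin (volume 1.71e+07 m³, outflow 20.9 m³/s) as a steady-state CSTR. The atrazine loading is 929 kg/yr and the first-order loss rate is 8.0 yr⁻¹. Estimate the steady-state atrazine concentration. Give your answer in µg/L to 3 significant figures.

Outflow Q = 20.9 m³/s × 3.156e+07 s/yr = 6.596e+08 m³/yr.
Steady-state CSTR mass balance: W = Q·C + k·V·C, so C = W/(Q + kV).
Q + kV = 6.596e+08 + 8.0·1.71e+07 = 7.964e+08 m³/yr.
C = 929/7.964e+08 = 1.167e-06 kg/m³ = 0.001167 mg/L = 1.167 µg/L.

1.17 µg/L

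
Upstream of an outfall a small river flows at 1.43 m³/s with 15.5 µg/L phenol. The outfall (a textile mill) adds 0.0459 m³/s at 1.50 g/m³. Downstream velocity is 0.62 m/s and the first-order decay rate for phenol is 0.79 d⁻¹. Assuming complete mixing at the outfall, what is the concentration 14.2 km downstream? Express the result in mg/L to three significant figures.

15.5 µg/L = 0.0155 mg/L.
After complete mixing, C₀ = (0.0459·1.5 + 1.43·0.0155) / 1.476 = 0.06167 mg/L.
Travel time t = 1.42e+04 m / 0.62 m/s = 2.29e+04 s = 0.2651 d.
C = 0.06167·exp(−0.79·0.2651) = 0.06167·0.8111 = 0.05002 mg/L.

0.0500 mg/L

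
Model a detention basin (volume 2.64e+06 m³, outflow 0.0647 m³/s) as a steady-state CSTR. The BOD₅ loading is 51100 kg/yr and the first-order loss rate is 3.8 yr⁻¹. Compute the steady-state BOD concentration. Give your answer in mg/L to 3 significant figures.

4.23 mg/L

Outflow Q = 0.0647 m³/s × 3.156e+07 s/yr = 2.042e+06 m³/yr.
Steady-state CSTR mass balance: W = Q·C + k·V·C, so C = W/(Q + kV).
Q + kV = 2.042e+06 + 3.8·2.64e+06 = 1.207e+07 m³/yr.
C = 51100/1.207e+07 = 0.004232 kg/m³ = 4.232 mg/L.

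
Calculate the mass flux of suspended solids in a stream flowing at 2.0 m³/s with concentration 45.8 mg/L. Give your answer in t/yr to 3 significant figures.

Mass flux = Q·C = 2 m³/s × 45.8 g/m³ = 91.6 g/s.
= 91.6 g/s × 31.56 = 2891 t/yr.

2890 t/yr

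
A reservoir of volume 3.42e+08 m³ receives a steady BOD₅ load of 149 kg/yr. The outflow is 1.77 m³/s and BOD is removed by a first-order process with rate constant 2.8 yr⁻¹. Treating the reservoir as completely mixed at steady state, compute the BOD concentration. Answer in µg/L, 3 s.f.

Outflow Q = 1.77 m³/s × 3.156e+07 s/yr = 5.586e+07 m³/yr.
Steady-state CSTR mass balance: W = Q·C + k·V·C, so C = W/(Q + kV).
Q + kV = 5.586e+07 + 2.8·3.42e+08 = 1.013e+09 m³/yr.
C = 149/1.013e+09 = 1.47e-07 kg/m³ = 0.000147 mg/L = 0.147 µg/L.

0.147 µg/L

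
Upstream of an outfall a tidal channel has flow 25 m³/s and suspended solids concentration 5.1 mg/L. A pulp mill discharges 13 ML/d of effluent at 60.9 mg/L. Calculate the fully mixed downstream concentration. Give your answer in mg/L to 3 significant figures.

5.43 mg/L

13 ML/d = 0.1505 m³/s.
Flow-weighted mixing gives C = (0.1505·60.9 + 25·5.1) / (0.1505 + 25) = 136.7/25.15 = 5.434 mg/L.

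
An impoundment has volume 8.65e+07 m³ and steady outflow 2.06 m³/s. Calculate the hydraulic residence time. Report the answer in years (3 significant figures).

1.33 yr

Q = 2.06 m³/s × 3.156e+07 s/yr = 6.501e+07 m³/yr.
Hydraulic residence time τ = V/Q = 8.65e+07/6.501e+07 = 1.331 yr.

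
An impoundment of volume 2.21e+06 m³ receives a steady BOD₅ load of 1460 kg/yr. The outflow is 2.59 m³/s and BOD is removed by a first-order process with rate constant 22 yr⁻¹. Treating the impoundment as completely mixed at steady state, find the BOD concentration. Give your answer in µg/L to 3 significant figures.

Outflow Q = 2.59 m³/s × 3.156e+07 s/yr = 8.173e+07 m³/yr.
Steady-state CSTR mass balance: W = Q·C + k·V·C, so C = W/(Q + kV).
Q + kV = 8.173e+07 + 22·2.21e+06 = 1.304e+08 m³/yr.
C = 1460/1.304e+08 = 1.12e-05 kg/m³ = 0.0112 mg/L = 11.2 µg/L.

11.2 µg/L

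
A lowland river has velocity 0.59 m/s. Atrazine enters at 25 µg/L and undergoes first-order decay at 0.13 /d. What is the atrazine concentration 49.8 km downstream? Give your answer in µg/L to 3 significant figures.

Travel time t = 49.8 km / 0.59 m/s = 4.98e+04/0.59 = 8.441e+04 s = 0.9769 d.
First-order decay: C = 25·exp(−0.13·0.9769) = 25·0.8807 = 22.02 µg/L.

22.0 µg/L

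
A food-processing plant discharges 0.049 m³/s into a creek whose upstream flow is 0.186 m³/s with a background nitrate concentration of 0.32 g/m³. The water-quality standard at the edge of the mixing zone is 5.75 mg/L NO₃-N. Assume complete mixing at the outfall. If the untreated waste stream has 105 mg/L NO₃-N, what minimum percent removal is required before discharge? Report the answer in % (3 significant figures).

Mass balance: 5.75·0.235 = 0.049·Cₑ + 0.186·0.32.
Cₑ = (1.351 − 0.05952) / 0.049 = 26.36 mg/L.
Required removal = 1 − 26.36/105 = 74.89 %.

74.9 %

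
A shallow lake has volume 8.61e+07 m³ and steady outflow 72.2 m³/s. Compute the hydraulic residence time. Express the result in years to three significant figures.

Q = 72.2 m³/s × 3.156e+07 s/yr = 2.278e+09 m³/yr.
Hydraulic residence time τ = V/Q = 8.61e+07/2.278e+09 = 0.03779 yr.

0.0378 yr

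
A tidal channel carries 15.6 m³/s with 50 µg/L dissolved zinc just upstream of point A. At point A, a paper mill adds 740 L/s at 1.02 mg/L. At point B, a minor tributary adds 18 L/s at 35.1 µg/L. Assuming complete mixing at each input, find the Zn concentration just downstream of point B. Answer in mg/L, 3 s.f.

50 µg/L = 0.05 mg/L.
740 L/s = 0.74 m³/s.
After input A: C = (15.6·0.05 + 0.74·1.02) / 16.34 = 0.09393 mg/L.
18 L/s = 0.018 m³/s.
35.1 µg/L = 0.0351 mg/L.
After input B: C = (16.34·0.09393 + 0.018·0.0351) / 16.36 = 0.09386 mg/L.

0.0939 mg/L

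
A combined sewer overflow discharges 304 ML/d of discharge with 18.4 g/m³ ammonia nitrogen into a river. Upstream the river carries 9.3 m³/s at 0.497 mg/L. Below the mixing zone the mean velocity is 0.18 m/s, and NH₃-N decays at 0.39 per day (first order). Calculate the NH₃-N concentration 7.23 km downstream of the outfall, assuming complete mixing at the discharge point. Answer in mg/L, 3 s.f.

4.51 mg/L

304 ML/d = 3.519 m³/s.
After complete mixing, C₀ = (3.519·18.4 + 9.3·0.497) / 12.82 = 5.411 mg/L.
Travel time t = 7230 m / 0.18 m/s = 4.017e+04 s = 0.4649 d.
C = 5.411·exp(−0.39·0.4649) = 5.411·0.8342 = 4.514 mg/L.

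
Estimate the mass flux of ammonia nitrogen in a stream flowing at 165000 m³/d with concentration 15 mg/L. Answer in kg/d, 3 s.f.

2480 kg/d

165000 m³/d = 1.91 m³/s.
Mass flux = Q·C = 1.91 m³/s × 15 g/m³ = 28.65 g/s.
= 28.65 g/s × 86.4 = 2475 kg/d.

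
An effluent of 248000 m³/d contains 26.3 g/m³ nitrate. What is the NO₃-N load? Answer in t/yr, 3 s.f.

2380 t/yr

248000 m³/d = 2.87 m³/s.
Mass flux = Q·C = 2.87 m³/s × 26.3 g/m³ = 75.49 g/s.
= 75.49 g/s × 31.56 = 2382 t/yr.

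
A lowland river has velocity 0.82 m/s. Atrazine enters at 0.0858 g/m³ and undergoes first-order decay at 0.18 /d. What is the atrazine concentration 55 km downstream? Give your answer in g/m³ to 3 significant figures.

Travel time t = 55 km / 0.82 m/s = 5.5e+04/0.82 = 6.707e+04 s = 0.7763 d.
First-order decay: C = 0.0858·exp(−0.18·0.7763) = 0.0858·0.8696 = 0.07461 g/m³.

0.0746 g/m³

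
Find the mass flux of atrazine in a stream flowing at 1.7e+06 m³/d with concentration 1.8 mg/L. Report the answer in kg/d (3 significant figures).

3060 kg/d

1.7e+06 m³/d = 19.68 m³/s.
Mass flux = Q·C = 19.68 m³/s × 1.8 g/m³ = 35.42 g/s.
= 35.42 g/s × 86.4 = 3060 kg/d.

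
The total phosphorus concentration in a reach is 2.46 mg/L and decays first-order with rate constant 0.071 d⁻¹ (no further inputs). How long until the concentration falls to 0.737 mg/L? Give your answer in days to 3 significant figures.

17.0 d

t = ln(C₀/C)/k = ln(2.46/0.737)/0.071 = 1.205/0.071 = 16.98 d.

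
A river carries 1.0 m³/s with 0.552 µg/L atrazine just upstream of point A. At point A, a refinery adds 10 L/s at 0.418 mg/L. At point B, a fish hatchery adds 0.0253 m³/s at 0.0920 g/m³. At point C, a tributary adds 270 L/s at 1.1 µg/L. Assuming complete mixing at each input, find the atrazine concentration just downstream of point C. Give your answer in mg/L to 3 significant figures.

0.00564 mg/L

0.552 µg/L = 0.000552 mg/L.
10 L/s = 0.01 m³/s.
After input A: C = (1·0.000552 + 0.01·0.418) / 1.01 = 0.004685 mg/L.
After input B: C = (1.01·0.004685 + 0.0253·0.092) / 1.035 = 0.006819 mg/L.
270 L/s = 0.27 m³/s.
1.1 µg/L = 0.0011 mg/L.
After input C: C = (1.035·0.006819 + 0.27·0.0011) / 1.305 = 0.005636 mg/L.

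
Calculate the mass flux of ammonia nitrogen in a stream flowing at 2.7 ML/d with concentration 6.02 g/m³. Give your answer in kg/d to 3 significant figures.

2.7 ML/d = 0.03125 m³/s.
Mass flux = Q·C = 0.03125 m³/s × 6.02 g/m³ = 0.1881 g/s.
= 0.1881 g/s × 86.4 = 16.25 kg/d.

16.3 kg/d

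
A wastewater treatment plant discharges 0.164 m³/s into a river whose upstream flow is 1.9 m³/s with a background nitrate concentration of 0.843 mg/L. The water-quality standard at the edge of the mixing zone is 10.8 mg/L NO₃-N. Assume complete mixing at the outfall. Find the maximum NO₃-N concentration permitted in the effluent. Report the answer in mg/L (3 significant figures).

126 mg/L

Mass balance: 10.8·2.064 = 0.164·Cₑ + 1.9·0.843.
Cₑ = (22.29 − 1.602) / 0.164 = 126.2 mg/L.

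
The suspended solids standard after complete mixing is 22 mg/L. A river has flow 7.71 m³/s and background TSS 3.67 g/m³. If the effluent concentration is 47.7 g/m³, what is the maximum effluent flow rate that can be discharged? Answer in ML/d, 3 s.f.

475 ML/d

Mass balance at complete mixing: C_std·(Q_w + Q_r) = Q_w·C_e + Q_r·C_b.
Rearranging, Q_w = Q_r·(C_std − C_b)/(C_e − C_std) = 7.71·(22 − 3.67) / (47.7 − 22) = 5.499 m³/s.
= 475.1 ML/d.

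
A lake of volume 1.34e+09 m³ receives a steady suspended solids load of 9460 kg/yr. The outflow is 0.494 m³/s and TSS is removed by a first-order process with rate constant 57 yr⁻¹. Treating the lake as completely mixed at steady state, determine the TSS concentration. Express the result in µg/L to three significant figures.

Outflow Q = 0.494 m³/s × 3.156e+07 s/yr = 1.559e+07 m³/yr.
Steady-state CSTR mass balance: W = Q·C + k·V·C, so C = W/(Q + kV).
Q + kV = 1.559e+07 + 57·1.34e+09 = 7.64e+10 m³/yr.
C = 9460/7.64e+10 = 1.238e-07 kg/m³ = 0.0001238 mg/L = 0.1238 µg/L.

0.124 µg/L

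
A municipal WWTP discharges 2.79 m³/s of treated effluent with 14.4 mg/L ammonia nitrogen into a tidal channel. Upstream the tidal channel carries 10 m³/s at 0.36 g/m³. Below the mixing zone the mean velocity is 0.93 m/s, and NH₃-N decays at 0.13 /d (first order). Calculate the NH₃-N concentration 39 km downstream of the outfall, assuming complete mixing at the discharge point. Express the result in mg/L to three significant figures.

After complete mixing, C₀ = (2.79·14.4 + 10·0.36) / 12.79 = 3.423 mg/L.
Travel time t = 3.9e+04 m / 0.93 m/s = 4.194e+04 s = 0.4854 d.
C = 3.423·exp(−0.13·0.4854) = 3.423·0.9389 = 3.213 mg/L.

3.21 mg/L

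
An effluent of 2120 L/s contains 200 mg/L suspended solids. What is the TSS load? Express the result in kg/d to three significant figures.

2120 L/s = 2.12 m³/s.
Mass flux = Q·C = 2.12 m³/s × 200 g/m³ = 424 g/s.
= 424 g/s × 86.4 = 3.663e+04 kg/d.

36600 kg/d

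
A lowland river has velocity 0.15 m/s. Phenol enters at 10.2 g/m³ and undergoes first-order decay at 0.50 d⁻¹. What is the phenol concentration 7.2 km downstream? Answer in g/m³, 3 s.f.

Travel time t = 7.2 km / 0.15 m/s = 7200/0.15 = 4.8e+04 s = 0.5556 d.
First-order decay: C = 10.2·exp(−0.50·0.5556) = 10.2·0.7575 = 7.726 g/m³.

7.73 g/m³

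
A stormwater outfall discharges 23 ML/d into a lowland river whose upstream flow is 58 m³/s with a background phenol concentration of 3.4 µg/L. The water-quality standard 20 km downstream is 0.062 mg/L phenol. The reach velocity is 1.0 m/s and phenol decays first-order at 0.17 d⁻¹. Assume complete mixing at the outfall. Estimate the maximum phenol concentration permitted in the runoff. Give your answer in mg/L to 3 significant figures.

13.4 mg/L

23 ML/d = 0.2662 m³/s.
3.4 µg/L = 0.0034 mg/L.
Travel time to the compliance point: t = 2e+04/1.0 = 2e+04 s = 0.2315 d; decay factor exp(−0.17·0.2315) = 0.9614.
So the concentration just after mixing may be at most 0.062/0.9614 = 0.06449 mg/L.
Mass balance: 0.06449·58.27 = 0.2662·Cₑ + 58·0.0034.
Cₑ = (3.757 − 0.1972) / 0.2662 = 13.37 mg/L.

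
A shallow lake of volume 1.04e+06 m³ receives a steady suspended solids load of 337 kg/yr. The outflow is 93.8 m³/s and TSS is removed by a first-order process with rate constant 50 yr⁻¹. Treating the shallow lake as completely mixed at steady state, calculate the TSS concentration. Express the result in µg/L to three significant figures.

0.112 µg/L

Outflow Q = 93.8 m³/s × 3.156e+07 s/yr = 2.96e+09 m³/yr.
Steady-state CSTR mass balance: W = Q·C + k·V·C, so C = W/(Q + kV).
Q + kV = 2.96e+09 + 50·1.04e+06 = 3.012e+09 m³/yr.
C = 337/3.012e+09 = 1.119e-07 kg/m³ = 0.0001119 mg/L = 0.1119 µg/L.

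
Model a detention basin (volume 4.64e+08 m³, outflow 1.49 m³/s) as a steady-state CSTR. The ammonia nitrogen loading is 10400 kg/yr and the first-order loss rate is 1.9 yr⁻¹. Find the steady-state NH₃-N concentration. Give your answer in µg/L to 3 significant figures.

Outflow Q = 1.49 m³/s × 3.156e+07 s/yr = 4.702e+07 m³/yr.
Steady-state CSTR mass balance: W = Q·C + k·V·C, so C = W/(Q + kV).
Q + kV = 4.702e+07 + 1.9·4.64e+08 = 9.286e+08 m³/yr.
C = 10400/9.286e+08 = 1.12e-05 kg/m³ = 0.0112 mg/L = 11.2 µg/L.

11.2 µg/L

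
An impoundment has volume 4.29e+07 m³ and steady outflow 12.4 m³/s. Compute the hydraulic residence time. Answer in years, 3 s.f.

0.110 yr

Q = 12.4 m³/s × 3.156e+07 s/yr = 3.913e+08 m³/yr.
Hydraulic residence time τ = V/Q = 4.29e+07/3.913e+08 = 0.1096 yr.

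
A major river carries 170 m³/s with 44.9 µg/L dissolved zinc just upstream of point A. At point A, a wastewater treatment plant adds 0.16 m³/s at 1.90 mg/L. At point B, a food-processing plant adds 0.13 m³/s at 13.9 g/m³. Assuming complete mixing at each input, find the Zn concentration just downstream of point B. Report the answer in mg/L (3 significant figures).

44.9 µg/L = 0.0449 mg/L.
After input A: C = (170·0.0449 + 0.16·1.9) / 170.2 = 0.04664 mg/L.
After input B: C = (170.2·0.04664 + 0.13·13.9) / 170.3 = 0.05722 mg/L.

0.0572 mg/L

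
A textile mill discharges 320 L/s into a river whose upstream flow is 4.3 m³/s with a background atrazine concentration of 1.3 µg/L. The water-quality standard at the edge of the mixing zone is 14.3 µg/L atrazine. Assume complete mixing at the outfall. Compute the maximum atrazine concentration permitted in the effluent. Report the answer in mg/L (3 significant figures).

320 L/s = 0.32 m³/s.
1.3 µg/L = 0.0013 mg/L.
14.3 µg/L = 0.0143 mg/L.
Mass balance: 0.0143·4.62 = 0.32·Cₑ + 4.3·0.0013.
Cₑ = (0.06607 − 0.00559) / 0.32 = 0.189 mg/L.

0.189 mg/L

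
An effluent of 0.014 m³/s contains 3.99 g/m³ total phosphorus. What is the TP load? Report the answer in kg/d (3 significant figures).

4.83 kg/d

Mass flux = Q·C = 0.014 m³/s × 3.99 g/m³ = 0.05586 g/s.
= 0.05586 g/s × 86.4 = 4.826 kg/d.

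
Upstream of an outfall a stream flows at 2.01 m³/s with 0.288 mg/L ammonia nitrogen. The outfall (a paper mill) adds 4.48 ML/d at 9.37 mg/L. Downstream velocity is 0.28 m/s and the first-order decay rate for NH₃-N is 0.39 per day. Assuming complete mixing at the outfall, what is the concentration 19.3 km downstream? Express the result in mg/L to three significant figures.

4.48 ML/d = 0.05185 m³/s.
After complete mixing, C₀ = (0.05185·9.37 + 2.01·0.288) / 2.062 = 0.5164 mg/L.
Travel time t = 1.93e+04 m / 0.28 m/s = 6.893e+04 s = 0.7978 d.
C = 0.5164·exp(−0.39·0.7978) = 0.5164·0.7326 = 0.3783 mg/L.

0.378 mg/L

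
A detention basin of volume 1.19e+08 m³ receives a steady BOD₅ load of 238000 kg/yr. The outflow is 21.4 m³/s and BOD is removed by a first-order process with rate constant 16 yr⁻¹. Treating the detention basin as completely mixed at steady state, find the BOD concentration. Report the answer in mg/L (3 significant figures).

0.0923 mg/L

Outflow Q = 21.4 m³/s × 3.156e+07 s/yr = 6.753e+08 m³/yr.
Steady-state CSTR mass balance: W = Q·C + k·V·C, so C = W/(Q + kV).
Q + kV = 6.753e+08 + 16·1.19e+08 = 2.579e+09 m³/yr.
C = 238000/2.579e+09 = 9.227e-05 kg/m³ = 0.09227 mg/L.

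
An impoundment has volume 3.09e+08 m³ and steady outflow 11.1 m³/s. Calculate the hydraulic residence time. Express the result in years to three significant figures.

0.882 yr

Q = 11.1 m³/s × 3.156e+07 s/yr = 3.503e+08 m³/yr.
Hydraulic residence time τ = V/Q = 3.09e+08/3.503e+08 = 0.8821 yr.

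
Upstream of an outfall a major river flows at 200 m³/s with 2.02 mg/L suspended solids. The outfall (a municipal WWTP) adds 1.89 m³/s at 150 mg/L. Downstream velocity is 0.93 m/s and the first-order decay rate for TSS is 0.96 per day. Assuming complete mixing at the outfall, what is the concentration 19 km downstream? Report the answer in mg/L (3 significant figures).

2.71 mg/L

After complete mixing, C₀ = (1.89·150 + 200·2.02) / 201.9 = 3.405 mg/L.
Travel time t = 1.9e+04 m / 0.93 m/s = 2.043e+04 s = 0.2365 d.
C = 3.405·exp(−0.96·0.2365) = 3.405·0.7969 = 2.714 mg/L.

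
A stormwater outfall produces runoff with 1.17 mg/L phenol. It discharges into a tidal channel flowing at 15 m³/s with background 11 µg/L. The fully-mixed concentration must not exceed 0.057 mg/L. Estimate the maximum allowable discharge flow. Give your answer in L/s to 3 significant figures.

11 µg/L = 0.011 mg/L.
Mass balance at complete mixing: C_std·(Q_w + Q_r) = Q_w·C_e + Q_r·C_b.
Rearranging, Q_w = Q_r·(C_std − C_b)/(C_e − C_std) = 15·(0.057 − 0.011) / (1.17 − 0.057) = 0.6199 m³/s.
= 619.9 L/s.

620 L/s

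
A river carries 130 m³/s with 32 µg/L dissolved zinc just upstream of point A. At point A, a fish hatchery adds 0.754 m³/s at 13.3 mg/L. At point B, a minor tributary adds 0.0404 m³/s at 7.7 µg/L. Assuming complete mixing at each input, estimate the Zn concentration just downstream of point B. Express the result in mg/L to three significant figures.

32 µg/L = 0.032 mg/L.
After input A: C = (130·0.032 + 0.754·13.3) / 130.8 = 0.1085 mg/L.
7.7 µg/L = 0.0077 mg/L.
After input B: C = (130.8·0.1085 + 0.0404·0.0077) / 130.8 = 0.1085 mg/L.

0.108 mg/L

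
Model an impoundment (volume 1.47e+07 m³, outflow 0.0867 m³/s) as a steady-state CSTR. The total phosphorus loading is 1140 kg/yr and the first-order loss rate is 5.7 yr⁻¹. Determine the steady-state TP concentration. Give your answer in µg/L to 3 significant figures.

13.2 µg/L

Outflow Q = 0.0867 m³/s × 3.156e+07 s/yr = 2.736e+06 m³/yr.
Steady-state CSTR mass balance: W = Q·C + k·V·C, so C = W/(Q + kV).
Q + kV = 2.736e+06 + 5.7·1.47e+07 = 8.653e+07 m³/yr.
C = 1140/8.653e+07 = 1.318e-05 kg/m³ = 0.01318 mg/L = 13.18 µg/L.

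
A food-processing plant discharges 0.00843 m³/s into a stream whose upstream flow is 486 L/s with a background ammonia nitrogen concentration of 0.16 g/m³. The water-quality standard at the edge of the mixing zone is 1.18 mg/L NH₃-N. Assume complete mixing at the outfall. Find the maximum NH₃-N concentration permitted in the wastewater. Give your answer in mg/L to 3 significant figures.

486 L/s = 0.486 m³/s.
Mass balance: 1.18·0.4944 = 0.00843·Cₑ + 0.486·0.16.
Cₑ = (0.5834 − 0.07776) / 0.00843 = 59.98 mg/L.

60.0 mg/L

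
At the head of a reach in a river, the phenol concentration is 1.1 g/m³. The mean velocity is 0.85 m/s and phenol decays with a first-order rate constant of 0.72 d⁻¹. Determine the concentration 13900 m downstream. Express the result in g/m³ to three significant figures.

Travel time t = 13900 m / 0.85 m/s = 1.39e+04/0.85 = 1.635e+04 s = 0.1893 d.
First-order decay: C = 1.1·exp(−0.72·0.1893) = 1.1·0.8726 = 0.9599 g/m³.

0.960 g/m³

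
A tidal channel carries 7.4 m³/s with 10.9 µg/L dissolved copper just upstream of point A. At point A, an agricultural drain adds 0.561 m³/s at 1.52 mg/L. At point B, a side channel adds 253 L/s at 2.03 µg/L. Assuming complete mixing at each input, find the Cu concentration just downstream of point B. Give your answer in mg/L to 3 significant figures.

10.9 µg/L = 0.0109 mg/L.
After input A: C = (7.4·0.0109 + 0.561·1.52) / 7.961 = 0.1172 mg/L.
253 L/s = 0.253 m³/s.
2.03 µg/L = 0.00203 mg/L.
After input B: C = (7.961·0.1172 + 0.253·0.00203) / 8.214 = 0.1137 mg/L.

0.114 mg/L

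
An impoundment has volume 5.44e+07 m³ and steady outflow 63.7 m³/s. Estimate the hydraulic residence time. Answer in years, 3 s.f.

0.0271 yr

Q = 63.7 m³/s × 3.156e+07 s/yr = 2.01e+09 m³/yr.
Hydraulic residence time τ = V/Q = 5.44e+07/2.01e+09 = 0.02706 yr.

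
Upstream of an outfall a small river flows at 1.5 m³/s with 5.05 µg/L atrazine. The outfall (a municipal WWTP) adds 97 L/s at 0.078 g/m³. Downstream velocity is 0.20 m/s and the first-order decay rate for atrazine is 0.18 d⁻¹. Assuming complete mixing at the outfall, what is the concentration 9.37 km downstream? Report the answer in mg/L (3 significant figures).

0.00860 mg/L

97 L/s = 0.097 m³/s.
5.05 µg/L = 0.00505 mg/L.
After complete mixing, C₀ = (0.097·0.078 + 1.5·0.00505) / 1.597 = 0.009481 mg/L.
Travel time t = 9370 m / 0.20 m/s = 4.685e+04 s = 0.5422 d.
C = 0.009481·exp(−0.18·0.5422) = 0.009481·0.907 = 0.008599 mg/L.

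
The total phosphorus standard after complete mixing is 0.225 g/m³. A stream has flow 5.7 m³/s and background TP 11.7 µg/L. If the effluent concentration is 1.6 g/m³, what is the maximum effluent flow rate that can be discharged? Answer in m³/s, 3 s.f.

11.7 µg/L = 0.0117 mg/L.
Mass balance at complete mixing: C_std·(Q_w + Q_r) = Q_w·C_e + Q_r·C_b.
Rearranging, Q_w = Q_r·(C_std − C_b)/(C_e − C_std) = 5.7·(0.225 − 0.0117) / (1.6 − 0.225) = 0.8842 m³/s.

0.884 m³/s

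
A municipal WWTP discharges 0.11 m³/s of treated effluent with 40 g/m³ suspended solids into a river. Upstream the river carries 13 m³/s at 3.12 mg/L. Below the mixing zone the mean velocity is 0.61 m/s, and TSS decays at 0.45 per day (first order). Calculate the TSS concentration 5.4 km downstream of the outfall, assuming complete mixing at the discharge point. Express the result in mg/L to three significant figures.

After complete mixing, C₀ = (0.11·40 + 13·3.12) / 13.11 = 3.429 mg/L.
Travel time t = 5400 m / 0.61 m/s = 8852 s = 0.1025 d.
C = 3.429·exp(−0.45·0.1025) = 3.429·0.9549 = 3.275 mg/L.

3.27 mg/L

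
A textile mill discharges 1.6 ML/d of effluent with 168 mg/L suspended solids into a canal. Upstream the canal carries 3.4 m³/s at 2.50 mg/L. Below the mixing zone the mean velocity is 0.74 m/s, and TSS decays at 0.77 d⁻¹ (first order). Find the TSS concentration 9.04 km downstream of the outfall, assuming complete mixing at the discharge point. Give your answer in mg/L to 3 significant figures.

1.6 ML/d = 0.01852 m³/s.
After complete mixing, C₀ = (0.01852·168 + 3.4·2.5) / 3.419 = 3.397 mg/L.
Travel time t = 9040 m / 0.74 m/s = 1.222e+04 s = 0.1414 d.
C = 3.397·exp(−0.77·0.1414) = 3.397·0.8968 = 3.046 mg/L.

3.05 mg/L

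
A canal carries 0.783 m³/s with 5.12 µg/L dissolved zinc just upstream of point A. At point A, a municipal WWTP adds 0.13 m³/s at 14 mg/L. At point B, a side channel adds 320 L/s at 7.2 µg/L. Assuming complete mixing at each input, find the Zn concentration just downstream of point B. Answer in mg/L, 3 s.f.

1.48 mg/L

5.12 µg/L = 0.00512 mg/L.
After input A: C = (0.783·0.00512 + 0.13·14) / 0.913 = 1.998 mg/L.
320 L/s = 0.32 m³/s.
7.2 µg/L = 0.0072 mg/L.
After input B: C = (0.913·1.998 + 0.32·0.0072) / 1.233 = 1.481 mg/L.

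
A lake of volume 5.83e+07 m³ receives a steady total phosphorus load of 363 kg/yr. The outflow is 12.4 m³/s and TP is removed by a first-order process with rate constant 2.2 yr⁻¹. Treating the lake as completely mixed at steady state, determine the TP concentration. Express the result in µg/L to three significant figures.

0.699 µg/L

Outflow Q = 12.4 m³/s × 3.156e+07 s/yr = 3.913e+08 m³/yr.
Steady-state CSTR mass balance: W = Q·C + k·V·C, so C = W/(Q + kV).
Q + kV = 3.913e+08 + 2.2·5.83e+07 = 5.196e+08 m³/yr.
C = 363/5.196e+08 = 6.986e-07 kg/m³ = 0.0006986 mg/L = 0.6986 µg/L.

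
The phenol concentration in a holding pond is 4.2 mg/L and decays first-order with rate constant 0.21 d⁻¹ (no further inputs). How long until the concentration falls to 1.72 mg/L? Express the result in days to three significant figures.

t = ln(C₀/C)/k = ln(4.2/1.72)/0.21 = 0.8928/0.21 = 4.251 d.

4.25 d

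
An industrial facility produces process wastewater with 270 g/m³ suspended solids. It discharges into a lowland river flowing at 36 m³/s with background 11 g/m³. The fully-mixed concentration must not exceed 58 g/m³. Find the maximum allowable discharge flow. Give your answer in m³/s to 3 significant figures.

Mass balance at complete mixing: C_std·(Q_w + Q_r) = Q_w·C_e + Q_r·C_b.
Rearranging, Q_w = Q_r·(C_std − C_b)/(C_e − C_std) = 36·(58 − 11) / (270 − 58) = 7.981 m³/s.

7.98 m³/s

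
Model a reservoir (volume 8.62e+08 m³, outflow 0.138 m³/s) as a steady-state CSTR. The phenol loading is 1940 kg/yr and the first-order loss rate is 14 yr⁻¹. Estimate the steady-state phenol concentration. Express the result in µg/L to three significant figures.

Outflow Q = 0.138 m³/s × 3.156e+07 s/yr = 4.355e+06 m³/yr.
Steady-state CSTR mass balance: W = Q·C + k·V·C, so C = W/(Q + kV).
Q + kV = 4.355e+06 + 14·8.62e+08 = 1.207e+10 m³/yr.
C = 1940/1.207e+10 = 1.607e-07 kg/m³ = 0.0001607 mg/L = 0.1607 µg/L.

0.161 µg/L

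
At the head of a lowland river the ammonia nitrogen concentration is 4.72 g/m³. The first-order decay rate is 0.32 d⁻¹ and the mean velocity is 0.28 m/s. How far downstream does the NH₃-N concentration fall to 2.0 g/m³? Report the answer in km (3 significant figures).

From C = C₀·e^(−kt), t = ln(C₀/C)/k = ln(4.72/2.0)/0.32 = 0.8587/0.32 = 2.683 d.
Distance = v·t = 0.28 m/s × 2.318e+05 s = 6.491e+04 m = 64.91 km.

64.9 km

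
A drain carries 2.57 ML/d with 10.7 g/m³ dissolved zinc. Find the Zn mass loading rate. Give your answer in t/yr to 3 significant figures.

10.0 t/yr

2.57 ML/d = 0.02975 m³/s.
Mass flux = Q·C = 0.02975 m³/s × 10.7 g/m³ = 0.3183 g/s.
= 0.3183 g/s × 31.56 = 10.04 t/yr.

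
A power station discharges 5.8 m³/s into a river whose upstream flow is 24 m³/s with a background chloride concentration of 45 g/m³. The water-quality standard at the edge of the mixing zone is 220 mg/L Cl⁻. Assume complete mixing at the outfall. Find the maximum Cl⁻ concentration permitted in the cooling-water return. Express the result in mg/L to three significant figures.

944 mg/L

Mass balance: 220·29.8 = 5.8·Cₑ + 24·45.
Cₑ = (6556 − 1080) / 5.8 = 944.1 mg/L.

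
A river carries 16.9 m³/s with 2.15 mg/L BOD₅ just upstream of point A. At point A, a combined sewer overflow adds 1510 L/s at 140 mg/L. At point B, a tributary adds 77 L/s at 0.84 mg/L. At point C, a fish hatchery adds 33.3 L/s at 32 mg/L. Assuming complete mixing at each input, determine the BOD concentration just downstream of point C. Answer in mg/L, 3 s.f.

1510 L/s = 1.51 m³/s.
After input A: C = (16.9·2.15 + 1.51·140) / 18.41 = 13.46 mg/L.
77 L/s = 0.077 m³/s.
After input B: C = (18.41·13.46 + 0.077·0.84) / 18.49 = 13.4 mg/L.
33.3 L/s = 0.0333 m³/s.
After input C: C = (18.49·13.4 + 0.0333·32) / 18.52 = 13.44 mg/L.

13.4 mg/L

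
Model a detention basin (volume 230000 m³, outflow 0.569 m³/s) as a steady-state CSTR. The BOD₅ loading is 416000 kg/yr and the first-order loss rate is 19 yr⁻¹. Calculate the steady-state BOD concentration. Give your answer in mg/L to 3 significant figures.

18.6 mg/L

Outflow Q = 0.569 m³/s × 3.156e+07 s/yr = 1.796e+07 m³/yr.
Steady-state CSTR mass balance: W = Q·C + k·V·C, so C = W/(Q + kV).
Q + kV = 1.796e+07 + 19·230000 = 2.233e+07 m³/yr.
C = 416000/2.233e+07 = 0.01863 kg/m³ = 18.63 mg/L.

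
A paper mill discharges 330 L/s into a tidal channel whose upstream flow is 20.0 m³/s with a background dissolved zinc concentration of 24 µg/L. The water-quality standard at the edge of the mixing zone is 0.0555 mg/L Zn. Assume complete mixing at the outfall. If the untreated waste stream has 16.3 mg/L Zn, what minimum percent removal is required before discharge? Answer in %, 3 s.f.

87.9 %

330 L/s = 0.33 m³/s.
24 µg/L = 0.024 mg/L.
Mass balance: 0.0555·20.33 = 0.33·Cₑ + 20·0.024.
Cₑ = (1.128 − 0.48) / 0.33 = 1.965 mg/L.
Required removal = 1 − 1.965/16.3 = 87.95 %.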